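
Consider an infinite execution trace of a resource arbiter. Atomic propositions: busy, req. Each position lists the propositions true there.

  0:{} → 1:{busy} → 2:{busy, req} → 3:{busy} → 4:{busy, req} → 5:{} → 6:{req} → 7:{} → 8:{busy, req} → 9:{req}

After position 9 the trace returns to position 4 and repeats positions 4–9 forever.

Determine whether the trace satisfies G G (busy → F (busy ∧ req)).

G (busy → F (busy ∧ req)) holds at every position 0..9, and those are all positions ever visited, so G G (busy → F (busy ∧ req)) holds.

Holds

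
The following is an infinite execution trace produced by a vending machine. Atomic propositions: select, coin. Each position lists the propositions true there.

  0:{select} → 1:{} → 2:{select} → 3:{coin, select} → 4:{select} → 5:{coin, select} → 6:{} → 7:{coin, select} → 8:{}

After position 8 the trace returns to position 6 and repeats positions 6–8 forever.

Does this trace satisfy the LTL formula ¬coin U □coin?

Does not hold

Walking from position 0: at position 3, □coin has not yet held and ¬coin fails, so ¬coin U □coin is false.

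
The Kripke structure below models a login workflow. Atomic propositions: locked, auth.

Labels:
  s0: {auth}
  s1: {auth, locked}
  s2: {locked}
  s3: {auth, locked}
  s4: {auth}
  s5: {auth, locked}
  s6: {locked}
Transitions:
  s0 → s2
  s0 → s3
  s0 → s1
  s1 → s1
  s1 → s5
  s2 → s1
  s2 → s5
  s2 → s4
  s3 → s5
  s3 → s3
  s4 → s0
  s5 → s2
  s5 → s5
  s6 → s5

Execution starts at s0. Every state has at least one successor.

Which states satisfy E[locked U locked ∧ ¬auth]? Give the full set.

States satisfying locked: {s1, s2, s3, s5, s6}.
States satisfying locked ∧ ¬auth: {s2, s6}.
States satisfying E[locked U locked ∧ ¬auth]: {s1, s2, s3, s5, s6}.

{s1, s2, s3, s5, s6}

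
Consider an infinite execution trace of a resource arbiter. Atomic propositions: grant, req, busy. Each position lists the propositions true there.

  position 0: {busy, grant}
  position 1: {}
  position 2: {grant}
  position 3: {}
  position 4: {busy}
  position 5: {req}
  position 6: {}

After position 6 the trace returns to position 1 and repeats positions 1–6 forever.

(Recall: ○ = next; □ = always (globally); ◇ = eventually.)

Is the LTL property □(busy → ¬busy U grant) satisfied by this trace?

No

busy → ¬busy U grant must hold at every position from 0 onward. It fails at position 4, so □(busy → ¬busy U grant) is false.
Positions where busy holds: 0, 4.
Check ¬busy U grant at each: 0→ok, 4→fails.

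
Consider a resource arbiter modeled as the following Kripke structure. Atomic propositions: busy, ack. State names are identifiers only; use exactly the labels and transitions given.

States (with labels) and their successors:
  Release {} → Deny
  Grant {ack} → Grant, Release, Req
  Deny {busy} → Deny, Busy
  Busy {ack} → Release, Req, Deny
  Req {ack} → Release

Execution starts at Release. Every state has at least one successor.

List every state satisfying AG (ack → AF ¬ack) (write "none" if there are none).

States satisfying ack → AF ¬ack: {Release, Deny, Busy, Req}.
States satisfying AG (ack → AF ¬ack): {Release, Deny, Busy, Req}.

{Release, Deny, Busy, Req}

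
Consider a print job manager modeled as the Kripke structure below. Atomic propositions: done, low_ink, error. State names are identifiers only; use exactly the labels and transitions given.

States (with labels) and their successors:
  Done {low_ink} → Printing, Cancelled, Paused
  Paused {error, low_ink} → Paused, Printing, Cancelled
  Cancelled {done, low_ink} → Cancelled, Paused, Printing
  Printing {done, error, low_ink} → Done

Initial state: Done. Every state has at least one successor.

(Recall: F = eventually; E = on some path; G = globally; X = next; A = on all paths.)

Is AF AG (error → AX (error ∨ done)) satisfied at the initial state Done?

States satisfying AG (error → AX (error ∨ done)): ∅.
States satisfying AF AG (error → AX (error ∨ done)): ∅.
There is a path from Done along which AG (error → AX (error ∨ done)) never holds.
Done ∉ Sat(AF AG (error → AX (error ∨ done))).

No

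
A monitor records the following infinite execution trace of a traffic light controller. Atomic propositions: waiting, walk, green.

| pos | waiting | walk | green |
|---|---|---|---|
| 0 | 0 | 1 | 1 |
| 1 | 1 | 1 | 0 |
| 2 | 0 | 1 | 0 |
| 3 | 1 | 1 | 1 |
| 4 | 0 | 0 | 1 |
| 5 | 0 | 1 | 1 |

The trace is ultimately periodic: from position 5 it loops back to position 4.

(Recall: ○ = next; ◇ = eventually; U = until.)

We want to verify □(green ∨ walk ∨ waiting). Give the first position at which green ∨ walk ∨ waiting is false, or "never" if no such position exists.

green ∨ walk ∨ waiting holds at every position 0..5, and those are all the positions the trace ever visits, so the invariant □(green ∨ walk ∨ waiting) is never violated.

never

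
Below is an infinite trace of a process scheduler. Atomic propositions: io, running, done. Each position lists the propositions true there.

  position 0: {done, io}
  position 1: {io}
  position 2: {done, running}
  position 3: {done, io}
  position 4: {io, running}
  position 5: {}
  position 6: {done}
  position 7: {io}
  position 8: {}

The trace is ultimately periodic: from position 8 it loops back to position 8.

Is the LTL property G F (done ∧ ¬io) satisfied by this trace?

Does not hold

F (done ∧ ¬io) must hold at every position from 0 onward. It fails at position 7, so G F (done ∧ ¬io) is false.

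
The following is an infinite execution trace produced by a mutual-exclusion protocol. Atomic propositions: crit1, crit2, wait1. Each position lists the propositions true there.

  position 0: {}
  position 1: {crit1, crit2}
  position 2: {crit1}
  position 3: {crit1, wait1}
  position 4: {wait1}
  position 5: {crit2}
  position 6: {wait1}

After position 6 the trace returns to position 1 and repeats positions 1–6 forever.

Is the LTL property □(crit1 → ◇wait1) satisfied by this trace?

crit1 → ◇wait1 holds at every position 0..6, and those are all positions ever visited, so □(crit1 → ◇wait1) holds.
Positions where crit1 holds: 1, 2, 3.
Check ◇wait1 at each: 1→ok, 2→ok, 3→ok.

Satisfied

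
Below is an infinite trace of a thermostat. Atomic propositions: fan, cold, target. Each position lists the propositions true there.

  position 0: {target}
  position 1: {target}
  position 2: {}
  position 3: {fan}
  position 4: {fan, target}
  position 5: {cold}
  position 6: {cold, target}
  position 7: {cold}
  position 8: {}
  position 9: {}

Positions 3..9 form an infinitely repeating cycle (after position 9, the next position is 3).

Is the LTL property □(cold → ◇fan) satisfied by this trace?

Holds

cold → ◇fan holds at every position 0..9, and those are all positions ever visited, so □(cold → ◇fan) holds.
Positions where cold holds: 5, 6, 7.
Check ◇fan at each: 5→ok, 6→ok, 7→ok.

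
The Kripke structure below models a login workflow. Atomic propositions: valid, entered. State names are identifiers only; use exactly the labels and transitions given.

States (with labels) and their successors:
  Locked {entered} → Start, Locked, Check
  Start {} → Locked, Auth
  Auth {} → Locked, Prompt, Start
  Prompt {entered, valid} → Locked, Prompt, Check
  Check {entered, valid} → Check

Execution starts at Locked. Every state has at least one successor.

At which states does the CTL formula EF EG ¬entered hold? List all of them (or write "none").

States satisfying EG ¬entered: {Start, Auth}.
States satisfying EF EG ¬entered: {Locked, Start, Auth, Prompt}.

{Locked, Start, Auth, Prompt}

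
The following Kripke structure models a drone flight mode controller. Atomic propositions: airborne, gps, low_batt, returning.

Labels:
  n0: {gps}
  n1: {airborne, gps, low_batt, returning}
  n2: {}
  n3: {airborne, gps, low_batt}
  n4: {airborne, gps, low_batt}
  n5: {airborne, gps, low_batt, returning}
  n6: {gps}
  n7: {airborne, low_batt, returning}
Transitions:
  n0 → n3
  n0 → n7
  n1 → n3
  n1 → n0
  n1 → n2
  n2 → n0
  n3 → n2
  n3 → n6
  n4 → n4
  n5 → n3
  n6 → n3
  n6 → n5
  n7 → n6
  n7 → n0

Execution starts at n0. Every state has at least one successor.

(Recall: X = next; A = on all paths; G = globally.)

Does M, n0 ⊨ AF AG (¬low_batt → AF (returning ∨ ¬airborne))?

States satisfying AG (¬low_batt → AF (returning ∨ ¬airborne)): {n0, n1, n2, n3, n4, n5, n6, n7}.
States satisfying AF AG (¬low_batt → AF (returning ∨ ¬airborne)): {n0, n1, n2, n3, n4, n5, n6, n7}.
n0 ∈ Sat(AF AG (¬low_batt → AF (returning ∨ ¬airborne))).

Satisfied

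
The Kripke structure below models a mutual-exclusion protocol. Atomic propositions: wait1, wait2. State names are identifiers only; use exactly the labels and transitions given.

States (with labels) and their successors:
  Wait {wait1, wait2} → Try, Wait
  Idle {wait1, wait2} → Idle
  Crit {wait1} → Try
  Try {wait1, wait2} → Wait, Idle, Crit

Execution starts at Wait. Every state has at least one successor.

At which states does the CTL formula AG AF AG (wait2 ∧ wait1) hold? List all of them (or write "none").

{Idle}

States satisfying AF AG (wait2 ∧ wait1): {Idle}.
States satisfying AG AF AG (wait2 ∧ wait1): {Idle}.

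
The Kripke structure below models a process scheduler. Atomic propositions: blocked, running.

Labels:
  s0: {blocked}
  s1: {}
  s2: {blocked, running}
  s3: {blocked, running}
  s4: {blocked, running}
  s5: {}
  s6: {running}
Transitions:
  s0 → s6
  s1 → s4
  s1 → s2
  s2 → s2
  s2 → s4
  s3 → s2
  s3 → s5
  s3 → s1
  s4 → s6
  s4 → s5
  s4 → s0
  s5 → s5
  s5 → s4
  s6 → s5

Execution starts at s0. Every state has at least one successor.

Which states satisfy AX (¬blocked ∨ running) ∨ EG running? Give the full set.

{s0, s1, s2, s3, s5, s6}

States satisfying ¬blocked ∨ running: {s1, s2, s3, s4, s5, s6}.
States satisfying AX (¬blocked ∨ running): {s0, s1, s2, s3, s5, s6}.
States satisfying running: {s2, s3, s4, s6}.
States satisfying EG running: {s2, s3}.
States satisfying AX (¬blocked ∨ running) ∨ EG running: {s0, s1, s2, s3, s5, s6}.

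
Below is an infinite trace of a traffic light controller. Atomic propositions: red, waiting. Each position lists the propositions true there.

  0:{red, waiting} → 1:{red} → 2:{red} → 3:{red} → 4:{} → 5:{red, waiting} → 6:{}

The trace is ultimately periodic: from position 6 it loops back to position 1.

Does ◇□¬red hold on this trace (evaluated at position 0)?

□¬red is false at every position 0..6, so it never becomes true and ◇□¬red fails.

No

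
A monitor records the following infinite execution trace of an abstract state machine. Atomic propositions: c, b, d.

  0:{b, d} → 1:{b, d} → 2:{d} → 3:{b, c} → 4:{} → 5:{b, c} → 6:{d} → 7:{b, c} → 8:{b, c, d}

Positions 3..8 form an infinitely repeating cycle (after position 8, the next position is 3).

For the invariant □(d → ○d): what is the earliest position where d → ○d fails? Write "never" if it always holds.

Check d → ○d at each position in order: 0 ✓, 1 ✓.
At position 2 the labels are {d} and the next position 3 has {b, c}, so d → ○d is false there. This is the first violation.

2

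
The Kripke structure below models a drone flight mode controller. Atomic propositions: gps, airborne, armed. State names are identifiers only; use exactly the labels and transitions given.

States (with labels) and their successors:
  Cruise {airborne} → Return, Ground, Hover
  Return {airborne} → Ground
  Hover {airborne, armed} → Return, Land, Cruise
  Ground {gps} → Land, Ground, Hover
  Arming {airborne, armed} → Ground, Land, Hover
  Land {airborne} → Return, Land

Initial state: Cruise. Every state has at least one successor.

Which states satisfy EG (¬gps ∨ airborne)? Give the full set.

{Cruise, Hover, Arming, Land}

States satisfying ¬gps ∨ airborne: {Cruise, Return, Hover, Arming, Land}.
States satisfying EG (¬gps ∨ airborne): {Cruise, Hover, Arming, Land}.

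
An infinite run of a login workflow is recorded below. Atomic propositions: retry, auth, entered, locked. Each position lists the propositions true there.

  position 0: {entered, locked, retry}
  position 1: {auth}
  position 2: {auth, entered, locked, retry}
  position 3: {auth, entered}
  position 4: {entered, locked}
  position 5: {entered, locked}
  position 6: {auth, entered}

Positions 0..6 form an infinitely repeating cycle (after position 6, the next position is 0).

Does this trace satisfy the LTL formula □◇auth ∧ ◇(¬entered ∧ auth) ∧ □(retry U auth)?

No

◇auth holds at every position 0..6, and those are all positions ever visited, so □◇auth holds.
At position 0: □◇auth is true; ◇(¬entered ∧ auth) ∧ □(retry U auth) is false; so □◇auth ∧ ◇(¬entered ∧ auth) ∧ □(retry U auth) is false.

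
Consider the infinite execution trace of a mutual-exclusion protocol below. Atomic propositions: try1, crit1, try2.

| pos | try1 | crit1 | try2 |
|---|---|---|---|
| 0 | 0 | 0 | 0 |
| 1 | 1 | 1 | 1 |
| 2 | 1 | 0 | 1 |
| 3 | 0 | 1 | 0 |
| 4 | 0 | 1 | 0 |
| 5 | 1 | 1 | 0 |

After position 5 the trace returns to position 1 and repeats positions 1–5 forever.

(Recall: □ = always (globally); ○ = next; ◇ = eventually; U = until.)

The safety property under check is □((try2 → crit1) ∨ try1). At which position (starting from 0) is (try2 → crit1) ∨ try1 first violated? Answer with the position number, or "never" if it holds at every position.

never

(try2 → crit1) ∨ try1 holds at every position 0..5, and those are all the positions the trace ever visits, so the invariant □((try2 → crit1) ∨ try1) is never violated.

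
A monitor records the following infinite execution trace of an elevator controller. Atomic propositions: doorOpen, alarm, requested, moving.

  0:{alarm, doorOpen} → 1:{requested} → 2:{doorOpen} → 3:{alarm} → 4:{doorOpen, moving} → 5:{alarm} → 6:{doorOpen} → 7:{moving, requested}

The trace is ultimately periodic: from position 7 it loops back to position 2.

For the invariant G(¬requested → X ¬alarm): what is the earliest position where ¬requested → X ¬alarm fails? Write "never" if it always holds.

2

Check ¬requested → X ¬alarm at each position in order: 0 ✓, 1 ✓.
At position 2 the labels are {doorOpen} and the next position 3 has {alarm}, so ¬requested → X ¬alarm is false there. This is the first violation.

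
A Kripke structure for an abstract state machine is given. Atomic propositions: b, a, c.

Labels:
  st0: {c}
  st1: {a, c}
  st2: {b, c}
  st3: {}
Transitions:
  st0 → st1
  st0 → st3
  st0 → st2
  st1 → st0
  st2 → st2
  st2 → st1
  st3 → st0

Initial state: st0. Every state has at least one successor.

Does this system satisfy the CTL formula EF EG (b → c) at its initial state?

States satisfying EG (b → c): {st0, st1, st2, st3}.
States satisfying EF EG (b → c): {st0, st1, st2, st3}.
Some path from st0 reaches a state where EG (b → c) holds.
st0 ∈ Sat(EF EG (b → c)).

Yes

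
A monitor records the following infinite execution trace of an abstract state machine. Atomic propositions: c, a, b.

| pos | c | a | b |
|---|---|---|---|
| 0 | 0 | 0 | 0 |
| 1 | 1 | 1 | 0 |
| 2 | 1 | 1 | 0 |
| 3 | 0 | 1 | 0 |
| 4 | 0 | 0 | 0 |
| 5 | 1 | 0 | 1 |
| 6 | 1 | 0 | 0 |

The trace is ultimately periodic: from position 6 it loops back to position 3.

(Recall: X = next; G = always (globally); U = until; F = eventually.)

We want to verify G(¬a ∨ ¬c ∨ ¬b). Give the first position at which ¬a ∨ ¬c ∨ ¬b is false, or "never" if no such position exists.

¬a ∨ ¬c ∨ ¬b holds at every position 0..6, and those are all the positions the trace ever visits, so the invariant G(¬a ∨ ¬c ∨ ¬b) is never violated.

never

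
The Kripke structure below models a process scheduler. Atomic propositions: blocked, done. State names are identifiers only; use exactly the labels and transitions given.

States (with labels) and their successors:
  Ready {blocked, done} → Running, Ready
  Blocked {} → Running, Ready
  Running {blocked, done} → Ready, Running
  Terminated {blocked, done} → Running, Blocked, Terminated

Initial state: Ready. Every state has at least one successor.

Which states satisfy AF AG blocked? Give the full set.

States satisfying AG blocked: {Ready, Running}.
States satisfying AF AG blocked: {Ready, Blocked, Running}.

{Ready, Blocked, Running}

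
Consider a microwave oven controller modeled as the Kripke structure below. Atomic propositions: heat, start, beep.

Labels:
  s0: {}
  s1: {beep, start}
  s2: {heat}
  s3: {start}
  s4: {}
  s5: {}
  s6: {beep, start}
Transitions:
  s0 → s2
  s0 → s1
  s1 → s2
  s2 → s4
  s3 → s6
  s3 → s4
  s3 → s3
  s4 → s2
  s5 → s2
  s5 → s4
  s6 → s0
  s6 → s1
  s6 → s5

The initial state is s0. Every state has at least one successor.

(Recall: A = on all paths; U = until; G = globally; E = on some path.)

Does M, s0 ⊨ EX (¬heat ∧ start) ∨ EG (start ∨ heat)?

Satisfied

States satisfying ¬heat ∧ start: {s1, s3, s6}.
States satisfying EX (¬heat ∧ start): {s0, s3, s6}.
States satisfying start ∨ heat: {s1, s2, s3, s6}.
States satisfying EG (start ∨ heat): {s3}.
States satisfying EX (¬heat ∧ start) ∨ EG (start ∨ heat): {s0, s3, s6}.
s0 ∈ Sat(EX (¬heat ∧ start) ∨ EG (start ∨ heat)).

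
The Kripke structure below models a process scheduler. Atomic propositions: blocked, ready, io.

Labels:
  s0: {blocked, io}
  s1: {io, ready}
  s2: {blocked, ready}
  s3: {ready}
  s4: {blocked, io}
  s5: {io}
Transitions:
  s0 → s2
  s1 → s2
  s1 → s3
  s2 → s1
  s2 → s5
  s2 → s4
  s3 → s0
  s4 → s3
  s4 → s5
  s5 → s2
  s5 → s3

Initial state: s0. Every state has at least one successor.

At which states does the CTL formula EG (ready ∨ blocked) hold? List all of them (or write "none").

{s0, s1, s2, s3, s4}

States satisfying ready ∨ blocked: {s0, s1, s2, s3, s4}.
States satisfying EG (ready ∨ blocked): {s0, s1, s2, s3, s4}.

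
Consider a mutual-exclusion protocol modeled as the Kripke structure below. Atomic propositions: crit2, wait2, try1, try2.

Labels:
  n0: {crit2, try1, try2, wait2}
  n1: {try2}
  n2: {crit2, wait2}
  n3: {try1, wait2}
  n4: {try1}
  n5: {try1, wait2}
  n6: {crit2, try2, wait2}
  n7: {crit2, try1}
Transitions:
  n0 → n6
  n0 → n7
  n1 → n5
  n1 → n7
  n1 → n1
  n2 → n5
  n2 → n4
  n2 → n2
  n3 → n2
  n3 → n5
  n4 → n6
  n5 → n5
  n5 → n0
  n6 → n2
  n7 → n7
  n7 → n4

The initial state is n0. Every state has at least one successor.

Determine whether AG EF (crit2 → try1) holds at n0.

States satisfying EF (crit2 → try1): {n0, n1, n2, n3, n4, n5, n6, n7}.
States satisfying AG EF (crit2 → try1): {n0, n1, n2, n3, n4, n5, n6, n7}.
Every state reachable from n0 satisfies EF (crit2 → try1).
n0 ∈ Sat(AG EF (crit2 → try1)).

Satisfied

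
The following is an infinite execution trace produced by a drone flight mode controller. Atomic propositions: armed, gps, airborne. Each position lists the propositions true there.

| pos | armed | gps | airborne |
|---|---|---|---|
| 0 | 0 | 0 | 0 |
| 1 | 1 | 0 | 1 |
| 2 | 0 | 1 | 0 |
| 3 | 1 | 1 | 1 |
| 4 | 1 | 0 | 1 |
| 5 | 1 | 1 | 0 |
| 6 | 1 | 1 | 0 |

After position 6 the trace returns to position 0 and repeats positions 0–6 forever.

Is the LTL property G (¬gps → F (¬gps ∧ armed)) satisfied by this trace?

Yes

¬gps → F (¬gps ∧ armed) holds at every position 0..6, and those are all positions ever visited, so G (¬gps → F (¬gps ∧ armed)) holds.
Positions where ¬gps holds: 0, 1, 4.
Check F (¬gps ∧ armed) at each: 0→ok, 1→ok, 4→ok.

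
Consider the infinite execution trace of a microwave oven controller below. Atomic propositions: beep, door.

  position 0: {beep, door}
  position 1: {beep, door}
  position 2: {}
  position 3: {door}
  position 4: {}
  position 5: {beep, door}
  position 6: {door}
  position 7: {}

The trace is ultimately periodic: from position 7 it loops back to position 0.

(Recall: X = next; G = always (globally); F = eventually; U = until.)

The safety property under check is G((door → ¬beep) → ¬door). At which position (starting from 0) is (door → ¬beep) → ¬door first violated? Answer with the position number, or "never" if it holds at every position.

3

Check (door → ¬beep) → ¬door at each position in order: 0 ✓, 1 ✓, 2 ✓.
At position 3 the labels are {door}, so (door → ¬beep) → ¬door is false there. This is the first violation.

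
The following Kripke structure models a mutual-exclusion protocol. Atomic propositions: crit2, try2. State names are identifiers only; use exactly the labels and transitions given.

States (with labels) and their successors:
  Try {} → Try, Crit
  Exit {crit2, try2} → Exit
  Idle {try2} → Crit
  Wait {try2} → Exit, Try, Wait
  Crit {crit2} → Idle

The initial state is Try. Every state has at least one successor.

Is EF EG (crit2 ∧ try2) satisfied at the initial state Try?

Violated

States satisfying EG (crit2 ∧ try2): {Exit}.
States satisfying EF EG (crit2 ∧ try2): {Exit, Wait}.
No suitable path/successor from Try witnesses the formula.
Try ∉ Sat(EF EG (crit2 ∧ try2)).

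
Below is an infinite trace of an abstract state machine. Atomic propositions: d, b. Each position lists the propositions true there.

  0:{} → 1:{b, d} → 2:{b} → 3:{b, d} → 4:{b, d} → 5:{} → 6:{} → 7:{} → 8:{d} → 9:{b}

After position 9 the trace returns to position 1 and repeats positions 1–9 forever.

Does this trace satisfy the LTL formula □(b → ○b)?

No

b → ○b must hold at every position from 0 onward. It fails at position 4, so □(b → ○b) is false.
Positions where b holds: 1, 2, 3, 4, 9.
Check ○b at each: 1→ok, 2→ok, 3→ok, 4→fails, 9→ok.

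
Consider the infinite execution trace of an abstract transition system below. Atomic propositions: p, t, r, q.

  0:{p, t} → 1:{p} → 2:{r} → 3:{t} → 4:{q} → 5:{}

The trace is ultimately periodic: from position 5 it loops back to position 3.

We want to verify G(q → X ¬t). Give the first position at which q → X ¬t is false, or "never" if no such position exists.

q → X ¬t holds at every position 0..5, and those are all the positions the trace ever visits, so the invariant G(q → X ¬t) is never violated.

never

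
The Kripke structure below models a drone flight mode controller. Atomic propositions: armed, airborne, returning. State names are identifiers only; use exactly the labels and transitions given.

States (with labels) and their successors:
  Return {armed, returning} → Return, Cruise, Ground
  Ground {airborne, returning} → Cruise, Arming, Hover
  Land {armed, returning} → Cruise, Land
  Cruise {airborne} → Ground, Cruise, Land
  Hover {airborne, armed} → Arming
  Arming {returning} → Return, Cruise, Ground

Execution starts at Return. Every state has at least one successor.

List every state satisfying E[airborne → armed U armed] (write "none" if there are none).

States satisfying airborne → armed: {Return, Land, Hover, Arming}.
States satisfying armed: {Return, Land, Hover}.
States satisfying E[airborne → armed U armed]: {Return, Land, Hover, Arming}.

{Return, Land, Hover, Arming}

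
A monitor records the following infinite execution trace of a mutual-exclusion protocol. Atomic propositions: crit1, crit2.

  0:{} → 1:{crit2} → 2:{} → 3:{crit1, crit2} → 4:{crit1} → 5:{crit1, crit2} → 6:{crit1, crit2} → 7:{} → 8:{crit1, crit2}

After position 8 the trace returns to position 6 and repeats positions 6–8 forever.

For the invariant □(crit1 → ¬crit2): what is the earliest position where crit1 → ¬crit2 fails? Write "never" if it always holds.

Check crit1 → ¬crit2 at each position in order: 0 ✓, 1 ✓, 2 ✓.
At position 3 the labels are {crit1, crit2}, so crit1 → ¬crit2 is false there. This is the first violation.

3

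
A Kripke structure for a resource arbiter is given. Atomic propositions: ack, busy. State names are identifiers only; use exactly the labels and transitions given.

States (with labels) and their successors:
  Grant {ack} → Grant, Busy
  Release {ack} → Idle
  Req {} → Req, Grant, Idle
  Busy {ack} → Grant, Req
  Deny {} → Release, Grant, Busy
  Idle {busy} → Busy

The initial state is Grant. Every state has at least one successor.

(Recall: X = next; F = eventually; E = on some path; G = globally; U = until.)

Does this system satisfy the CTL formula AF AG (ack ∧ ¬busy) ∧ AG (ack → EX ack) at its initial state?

States satisfying AG (ack ∧ ¬busy): ∅.
States satisfying AF AG (ack ∧ ¬busy): ∅.
States satisfying ack → EX ack: {Grant, Req, Busy, Deny, Idle}.
States satisfying AG (ack → EX ack): {Grant, Req, Busy, Idle}.
States satisfying AF AG (ack ∧ ¬busy) ∧ AG (ack → EX ack): ∅.
Grant ∉ Sat(AF AG (ack ∧ ¬busy) ∧ AG (ack → EX ack)).

No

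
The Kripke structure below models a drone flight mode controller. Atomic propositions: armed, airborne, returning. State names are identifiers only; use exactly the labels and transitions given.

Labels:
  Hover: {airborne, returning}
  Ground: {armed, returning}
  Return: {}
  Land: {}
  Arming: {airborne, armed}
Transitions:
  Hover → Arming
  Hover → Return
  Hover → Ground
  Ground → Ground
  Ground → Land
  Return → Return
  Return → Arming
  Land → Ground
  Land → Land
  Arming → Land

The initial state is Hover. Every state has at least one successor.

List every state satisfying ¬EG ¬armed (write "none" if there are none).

States satisfying ¬armed: {Hover, Return, Land}.
States satisfying EG ¬armed: {Hover, Return, Land}.
States satisfying ¬EG ¬armed: {Ground, Arming}.

{Ground, Arming}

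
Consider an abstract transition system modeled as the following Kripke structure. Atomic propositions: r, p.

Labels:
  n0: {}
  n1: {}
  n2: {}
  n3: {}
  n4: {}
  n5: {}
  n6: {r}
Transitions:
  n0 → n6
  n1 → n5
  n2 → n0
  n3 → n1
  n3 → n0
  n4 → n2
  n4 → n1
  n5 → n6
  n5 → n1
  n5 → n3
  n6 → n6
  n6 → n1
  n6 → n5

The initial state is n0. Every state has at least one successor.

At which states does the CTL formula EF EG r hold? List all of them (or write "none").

{n0, n1, n2, n3, n4, n5, n6}

States satisfying EG r: {n6}.
States satisfying EF EG r: {n0, n1, n2, n3, n4, n5, n6}.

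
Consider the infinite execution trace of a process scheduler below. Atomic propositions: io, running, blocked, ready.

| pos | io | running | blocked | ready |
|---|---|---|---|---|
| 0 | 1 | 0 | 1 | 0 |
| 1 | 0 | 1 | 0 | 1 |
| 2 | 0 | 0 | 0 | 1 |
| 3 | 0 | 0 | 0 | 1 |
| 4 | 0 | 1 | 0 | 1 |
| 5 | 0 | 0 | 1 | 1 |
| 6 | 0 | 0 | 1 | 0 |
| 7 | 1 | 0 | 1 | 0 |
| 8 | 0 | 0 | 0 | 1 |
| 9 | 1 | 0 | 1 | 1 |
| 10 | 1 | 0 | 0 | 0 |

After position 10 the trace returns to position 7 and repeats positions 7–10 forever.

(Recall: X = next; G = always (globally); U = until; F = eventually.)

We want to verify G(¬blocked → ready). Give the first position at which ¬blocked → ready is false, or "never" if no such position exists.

Check ¬blocked → ready at each position in order: 0 ✓, 1 ✓, 2 ✓, 3 ✓, 4 ✓, 5 ✓, 6 ✓, 7 ✓, 8 ✓, 9 ✓.
At position 10 the labels are {io}, so ¬blocked → ready is false there. This is the first violation.

10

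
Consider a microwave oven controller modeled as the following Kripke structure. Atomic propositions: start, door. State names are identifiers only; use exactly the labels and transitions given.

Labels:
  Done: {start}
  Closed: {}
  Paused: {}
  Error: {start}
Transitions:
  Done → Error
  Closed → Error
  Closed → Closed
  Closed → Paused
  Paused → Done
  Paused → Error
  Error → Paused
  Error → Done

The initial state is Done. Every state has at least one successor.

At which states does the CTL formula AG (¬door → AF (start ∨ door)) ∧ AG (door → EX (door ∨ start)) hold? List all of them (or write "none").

{Done, Paused, Error}

States satisfying ¬door → AF (start ∨ door): {Done, Paused, Error}.
States satisfying AG (¬door → AF (start ∨ door)): {Done, Paused, Error}.
States satisfying door → EX (door ∨ start): {Done, Closed, Paused, Error}.
States satisfying AG (door → EX (door ∨ start)): {Done, Closed, Paused, Error}.
States satisfying AG (¬door → AF (start ∨ door)) ∧ AG (door → EX (door ∨ start)): {Done, Paused, Error}.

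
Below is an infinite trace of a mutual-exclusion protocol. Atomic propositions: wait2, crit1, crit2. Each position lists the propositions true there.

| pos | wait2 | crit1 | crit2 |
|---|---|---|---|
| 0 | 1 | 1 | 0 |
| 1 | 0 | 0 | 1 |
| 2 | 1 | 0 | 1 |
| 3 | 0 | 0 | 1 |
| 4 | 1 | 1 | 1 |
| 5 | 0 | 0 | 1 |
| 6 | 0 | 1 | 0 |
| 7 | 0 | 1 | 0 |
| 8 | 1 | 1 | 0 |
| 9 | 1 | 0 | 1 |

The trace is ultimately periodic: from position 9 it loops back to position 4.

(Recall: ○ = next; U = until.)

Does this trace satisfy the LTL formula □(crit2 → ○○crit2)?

Does not hold

crit2 → ○○crit2 must hold at every position from 0 onward. It fails at position 4, so □(crit2 → ○○crit2) is false.
Positions where crit2 holds: 1, 2, 3, 4, 5, 9.
Check ○○crit2 at each: 1→ok, 2→ok, 3→ok, 4→fails, 5→fails, 9→ok.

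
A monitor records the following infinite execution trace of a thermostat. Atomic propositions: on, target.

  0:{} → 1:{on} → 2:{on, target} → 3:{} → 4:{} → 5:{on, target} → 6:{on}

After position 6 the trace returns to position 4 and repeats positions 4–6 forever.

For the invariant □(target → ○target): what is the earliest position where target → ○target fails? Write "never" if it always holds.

Check target → ○target at each position in order: 0 ✓, 1 ✓.
At position 2 the labels are {on, target} and the next position 3 has {}, so target → ○target is false there. This is the first violation.

2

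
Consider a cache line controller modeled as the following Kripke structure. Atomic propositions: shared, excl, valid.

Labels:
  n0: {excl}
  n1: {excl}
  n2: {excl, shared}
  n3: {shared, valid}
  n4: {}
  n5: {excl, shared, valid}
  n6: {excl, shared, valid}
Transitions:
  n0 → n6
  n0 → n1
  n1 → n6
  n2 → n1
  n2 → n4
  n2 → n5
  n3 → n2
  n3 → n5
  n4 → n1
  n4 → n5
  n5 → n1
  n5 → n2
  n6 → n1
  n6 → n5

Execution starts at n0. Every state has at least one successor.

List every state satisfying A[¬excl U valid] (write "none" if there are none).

States satisfying ¬excl: {n3, n4}.
States satisfying valid: {n3, n5, n6}.
States satisfying A[¬excl U valid]: {n3, n5, n6}.

{n3, n5, n6}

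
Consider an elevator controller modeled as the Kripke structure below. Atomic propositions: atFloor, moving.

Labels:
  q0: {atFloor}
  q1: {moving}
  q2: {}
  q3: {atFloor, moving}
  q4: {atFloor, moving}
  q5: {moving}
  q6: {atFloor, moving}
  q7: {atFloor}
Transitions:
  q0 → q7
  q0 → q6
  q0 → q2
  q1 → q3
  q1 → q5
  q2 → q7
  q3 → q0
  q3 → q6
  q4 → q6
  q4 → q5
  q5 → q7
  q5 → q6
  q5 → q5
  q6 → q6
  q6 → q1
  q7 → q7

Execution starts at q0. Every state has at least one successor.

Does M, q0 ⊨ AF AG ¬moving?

Violated

States satisfying AG ¬moving: {q2, q7}.
States satisfying AF AG ¬moving: {q2, q7}.
There is a path from q0 along which AG ¬moving never holds.
q0 ∉ Sat(AF AG ¬moving).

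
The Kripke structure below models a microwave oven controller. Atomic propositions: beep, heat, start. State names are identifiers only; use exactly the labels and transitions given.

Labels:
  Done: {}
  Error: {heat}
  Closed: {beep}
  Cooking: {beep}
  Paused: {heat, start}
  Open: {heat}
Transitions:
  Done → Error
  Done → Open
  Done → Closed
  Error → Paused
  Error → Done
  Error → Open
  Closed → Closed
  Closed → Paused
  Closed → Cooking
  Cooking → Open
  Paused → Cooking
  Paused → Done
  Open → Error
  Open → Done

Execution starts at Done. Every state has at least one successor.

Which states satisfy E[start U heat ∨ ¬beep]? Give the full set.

States satisfying start: {Paused}.
States satisfying heat ∨ ¬beep: {Done, Error, Paused, Open}.
States satisfying E[start U heat ∨ ¬beep]: {Done, Error, Paused, Open}.

{Done, Error, Paused, Open}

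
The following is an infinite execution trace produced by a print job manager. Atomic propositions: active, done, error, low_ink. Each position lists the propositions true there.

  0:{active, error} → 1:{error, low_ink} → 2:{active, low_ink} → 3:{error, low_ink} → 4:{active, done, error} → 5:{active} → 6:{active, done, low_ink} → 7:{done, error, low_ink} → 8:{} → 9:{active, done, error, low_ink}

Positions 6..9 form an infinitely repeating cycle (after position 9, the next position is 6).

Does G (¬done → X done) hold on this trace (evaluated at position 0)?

¬done → X done must hold at every position from 0 onward. It fails at position 0, so G (¬done → X done) is false.
Positions where ¬done holds: 0, 1, 2, 3, 5, 8.
Check X done at each: 0→fails, 1→fails, 2→fails, 3→ok, 5→ok, 8→ok.

Does not hold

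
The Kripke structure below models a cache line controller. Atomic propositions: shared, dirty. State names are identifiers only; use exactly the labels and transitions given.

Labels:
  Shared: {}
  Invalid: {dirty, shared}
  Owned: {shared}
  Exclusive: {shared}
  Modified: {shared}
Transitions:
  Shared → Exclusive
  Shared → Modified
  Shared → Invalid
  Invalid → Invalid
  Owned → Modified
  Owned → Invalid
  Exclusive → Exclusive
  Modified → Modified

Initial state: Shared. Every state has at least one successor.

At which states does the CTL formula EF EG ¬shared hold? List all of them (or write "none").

States satisfying EG ¬shared: ∅.
States satisfying EF EG ¬shared: ∅.

none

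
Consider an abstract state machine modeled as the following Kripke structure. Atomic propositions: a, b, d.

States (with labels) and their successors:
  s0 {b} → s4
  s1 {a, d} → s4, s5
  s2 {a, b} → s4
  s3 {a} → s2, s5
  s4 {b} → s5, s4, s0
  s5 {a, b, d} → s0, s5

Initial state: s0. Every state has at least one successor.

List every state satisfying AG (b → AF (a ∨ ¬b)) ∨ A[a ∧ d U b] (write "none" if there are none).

States satisfying b → AF (a ∨ ¬b): {s1, s2, s3, s5}.
States satisfying AG (b → AF (a ∨ ¬b)): ∅.
States satisfying a ∧ d: {s1, s5}.
States satisfying b: {s0, s2, s4, s5}.
States satisfying A[a ∧ d U b]: {s0, s1, s2, s4, s5}.
States satisfying AG (b → AF (a ∨ ¬b)) ∨ A[a ∧ d U b]: {s0, s1, s2, s4, s5}.

{s0, s1, s2, s4, s5}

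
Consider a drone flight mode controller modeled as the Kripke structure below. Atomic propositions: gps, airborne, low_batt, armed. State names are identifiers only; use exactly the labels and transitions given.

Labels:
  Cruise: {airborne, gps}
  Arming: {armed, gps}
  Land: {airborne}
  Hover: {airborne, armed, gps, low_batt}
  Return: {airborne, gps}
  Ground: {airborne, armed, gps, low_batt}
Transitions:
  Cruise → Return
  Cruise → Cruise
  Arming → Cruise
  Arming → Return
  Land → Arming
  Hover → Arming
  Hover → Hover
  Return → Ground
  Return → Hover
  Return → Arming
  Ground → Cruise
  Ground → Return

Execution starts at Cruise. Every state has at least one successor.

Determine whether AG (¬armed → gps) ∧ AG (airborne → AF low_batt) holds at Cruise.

No

States satisfying ¬armed → gps: {Cruise, Arming, Hover, Return, Ground}.
States satisfying AG (¬armed → gps): {Cruise, Arming, Hover, Return, Ground}.
States satisfying airborne → AF low_batt: {Arming, Hover, Ground}.
States satisfying AG (airborne → AF low_batt): ∅.
States satisfying AG (¬armed → gps) ∧ AG (airborne → AF low_batt): ∅.
Cruise ∉ Sat(AG (¬armed → gps) ∧ AG (airborne → AF low_batt)).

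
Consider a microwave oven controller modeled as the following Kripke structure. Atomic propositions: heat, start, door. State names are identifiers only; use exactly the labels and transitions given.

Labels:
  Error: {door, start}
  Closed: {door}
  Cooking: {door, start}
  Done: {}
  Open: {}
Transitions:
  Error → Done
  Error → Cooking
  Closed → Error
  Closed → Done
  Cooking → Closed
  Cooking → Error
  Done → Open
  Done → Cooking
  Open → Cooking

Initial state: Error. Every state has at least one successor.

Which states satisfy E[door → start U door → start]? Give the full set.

States satisfying door → start: {Error, Cooking, Done, Open}.
States satisfying E[door → start U door → start]: {Error, Cooking, Done, Open}.

{Error, Cooking, Done, Open}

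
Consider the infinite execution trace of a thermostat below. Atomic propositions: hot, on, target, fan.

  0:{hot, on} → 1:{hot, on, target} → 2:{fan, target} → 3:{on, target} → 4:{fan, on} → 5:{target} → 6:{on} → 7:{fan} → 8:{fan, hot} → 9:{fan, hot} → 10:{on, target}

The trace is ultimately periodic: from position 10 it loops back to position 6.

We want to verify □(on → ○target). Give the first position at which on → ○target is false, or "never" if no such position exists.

3

Check on → ○target at each position in order: 0 ✓, 1 ✓, 2 ✓.
At position 3 the labels are {on, target} and the next position 4 has {fan, on}, so on → ○target is false there. This is the first violation.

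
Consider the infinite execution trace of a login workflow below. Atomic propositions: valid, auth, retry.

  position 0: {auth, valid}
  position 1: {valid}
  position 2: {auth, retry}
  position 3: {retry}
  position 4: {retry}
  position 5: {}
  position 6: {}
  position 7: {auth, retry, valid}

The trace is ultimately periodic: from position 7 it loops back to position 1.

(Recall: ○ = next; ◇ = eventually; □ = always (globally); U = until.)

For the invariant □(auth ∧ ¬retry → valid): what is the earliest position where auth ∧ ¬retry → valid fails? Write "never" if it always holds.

never

auth ∧ ¬retry → valid holds at every position 0..7, and those are all the positions the trace ever visits, so the invariant □(auth ∧ ¬retry → valid) is never violated.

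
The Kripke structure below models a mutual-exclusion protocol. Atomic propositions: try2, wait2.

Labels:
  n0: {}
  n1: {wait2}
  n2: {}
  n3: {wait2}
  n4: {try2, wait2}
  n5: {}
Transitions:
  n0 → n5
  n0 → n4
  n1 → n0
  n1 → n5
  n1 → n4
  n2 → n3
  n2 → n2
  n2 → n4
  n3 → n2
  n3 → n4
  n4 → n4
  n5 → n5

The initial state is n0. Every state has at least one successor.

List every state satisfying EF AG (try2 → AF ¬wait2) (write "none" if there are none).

{n0, n1, n5}

States satisfying AG (try2 → AF ¬wait2): {n5}.
States satisfying EF AG (try2 → AF ¬wait2): {n0, n1, n5}.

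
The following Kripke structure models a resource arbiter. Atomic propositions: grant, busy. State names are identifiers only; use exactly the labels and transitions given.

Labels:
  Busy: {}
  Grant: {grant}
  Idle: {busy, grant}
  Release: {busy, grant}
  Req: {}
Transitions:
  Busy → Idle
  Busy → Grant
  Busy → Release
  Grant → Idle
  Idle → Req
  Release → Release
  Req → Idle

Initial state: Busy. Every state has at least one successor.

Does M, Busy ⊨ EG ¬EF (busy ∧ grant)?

Does not hold

States satisfying ¬EF (busy ∧ grant): ∅.
States satisfying EG ¬EF (busy ∧ grant): ∅.
No suitable path/successor from Busy witnesses the formula.
Busy ∉ Sat(EG ¬EF (busy ∧ grant)).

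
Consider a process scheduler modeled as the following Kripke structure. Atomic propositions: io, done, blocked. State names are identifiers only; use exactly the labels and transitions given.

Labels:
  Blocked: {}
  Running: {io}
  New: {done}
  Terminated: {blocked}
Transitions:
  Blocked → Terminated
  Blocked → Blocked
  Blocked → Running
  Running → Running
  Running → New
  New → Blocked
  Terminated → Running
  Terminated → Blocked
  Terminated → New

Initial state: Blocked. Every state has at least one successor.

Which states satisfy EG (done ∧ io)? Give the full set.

States satisfying done ∧ io: ∅.
States satisfying EG (done ∧ io): ∅.

none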